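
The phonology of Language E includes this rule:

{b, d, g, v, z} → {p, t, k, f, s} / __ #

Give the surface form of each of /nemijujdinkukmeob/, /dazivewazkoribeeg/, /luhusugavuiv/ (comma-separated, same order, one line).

/nemijujdinkukmeob/: /b/ is a voiced obstruent in word-final position, so it devoices to [p]. → [nemijujdinkukmeop].
/dazivewazkoribeeg/: /g/ is a voiced obstruent in word-final position, so it devoices to [k]. → [dazivewazkoribeek].
/luhusugavuiv/: /v/ is a voiced obstruent in word-final position, so it devoices to [f]. → [luhusugavuif].

nemijujdinkukmeop, dazivewazkoribeek, luhusugavuif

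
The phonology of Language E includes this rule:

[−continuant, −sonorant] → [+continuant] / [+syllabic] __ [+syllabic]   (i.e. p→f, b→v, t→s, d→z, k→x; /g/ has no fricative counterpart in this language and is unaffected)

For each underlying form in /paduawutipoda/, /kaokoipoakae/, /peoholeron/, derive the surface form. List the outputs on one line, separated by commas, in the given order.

pazuawusifoza, kaoxoifoaxae, peoholeron

/paduawutipoda/: /d/ is a stop between vowels /a/ and /u/, so it spirantizes to the fricative [z]. /t/ is a stop between vowels /u/ and /i/, so it spirantizes to the fricative [s]. /p/ is a stop between vowels /i/ and /o/, so it spirantizes to the fricative [f]. /d/ is a stop between vowels /o/ and /a/, so it spirantizes to the fricative [z]. → [pazuawusifoza].
/kaokoipoakae/: /k/ is a stop between vowels /o/ and /o/, so it spirantizes to the fricative [x]. /p/ is a stop between vowels /i/ and /o/, so it spirantizes to the fricative [f]. /k/ is a stop between vowels /a/ and /a/, so it spirantizes to the fricative [x]. → [kaoxoifoaxae].
/peoholeron/: the rule's environment is not met; surfaces unchanged as [peoholeron].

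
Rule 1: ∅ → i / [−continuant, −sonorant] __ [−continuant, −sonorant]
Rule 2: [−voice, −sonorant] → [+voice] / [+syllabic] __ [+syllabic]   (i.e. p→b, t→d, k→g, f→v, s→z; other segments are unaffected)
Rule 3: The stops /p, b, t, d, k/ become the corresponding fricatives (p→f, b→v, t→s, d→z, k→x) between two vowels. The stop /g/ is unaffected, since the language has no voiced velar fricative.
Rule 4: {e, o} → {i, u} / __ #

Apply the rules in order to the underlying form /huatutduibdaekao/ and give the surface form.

Rule 1 (stop-cluster i-epenthesis): /t/ and /d/ form a stop–stop cluster, so [i] is inserted between them. /b/ and /d/ form a stop–stop cluster, so [i] is inserted between them. /huatutduibdaekao/ → huatutiduibidaekao.
Rule 2 (intervocalic voicing): /t/ is a voiceless obstruent between vowels /a/ and /u/, so it voices to [d]. /t/ is a voiceless obstruent between vowels /u/ and /i/, so it voices to [d]. /k/ is a voiceless obstruent between vowels /e/ and /a/, so it voices to [g]. /huatutiduibidaekao/ → huadudiduibidaegao.
Rule 3 (intervocalic spirantization): /d/ is a stop between vowels /a/ and /u/, so it spirantizes to the fricative [z]. /d/ is a stop between vowels /u/ and /i/, so it spirantizes to the fricative [z]. /d/ is a stop between vowels /i/ and /u/, so it spirantizes to the fricative [z]. /b/ is a stop between vowels /i/ and /i/, so it spirantizes to the fricative [v]. /d/ is a stop between vowels /i/ and /a/, so it spirantizes to the fricative [z]. /huadudiduibidaegao/ → huazuzizuivizaegao.
Rule 4 (final vowel raising): /o/ is a mid vowel in word-final position, so it raises to [u]. /huazuzizuivizaegao/ → huazuzizuivizaegau.

huazuzizuivizaegau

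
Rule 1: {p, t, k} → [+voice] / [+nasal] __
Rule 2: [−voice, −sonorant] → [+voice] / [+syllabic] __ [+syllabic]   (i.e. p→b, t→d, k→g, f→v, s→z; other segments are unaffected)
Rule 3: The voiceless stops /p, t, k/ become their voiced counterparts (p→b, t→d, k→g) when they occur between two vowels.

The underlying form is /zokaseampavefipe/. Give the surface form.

Rule 1 (post-nasal voicing): /p/ is a voiceless stop immediately after the nasal /m/, so it voices to [b]. /zokaseampavefipe/ → zokaseambavefipe.
Rule 2 (intervocalic voicing): /k/ is a voiceless obstruent between vowels /o/ and /a/, so it voices to [g]. /s/ is a voiceless obstruent between vowels /a/ and /e/, so it voices to [z]. /f/ is a voiceless obstruent between vowels /e/ and /i/, so it voices to [v]. /p/ is a voiceless obstruent between vowels /i/ and /e/, so it voices to [b]. /zokaseambavefipe/ → zogazeambavevibe.
Rule 3 (intervocalic voicing): no segment meets the environment; /zogazeambavevibe/ is unchanged.

zogazeambavevibe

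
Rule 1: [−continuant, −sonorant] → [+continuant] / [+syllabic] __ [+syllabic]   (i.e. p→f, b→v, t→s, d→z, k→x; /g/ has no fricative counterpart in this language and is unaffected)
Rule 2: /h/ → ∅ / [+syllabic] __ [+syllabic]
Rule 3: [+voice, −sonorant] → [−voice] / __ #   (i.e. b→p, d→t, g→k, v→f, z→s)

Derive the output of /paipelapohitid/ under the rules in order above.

paifelafoisit

Rule 1 (intervocalic spirantization): /p/ is a stop between vowels /i/ and /e/, so it spirantizes to the fricative [f]. /p/ is a stop between vowels /a/ and /o/, so it spirantizes to the fricative [f]. /t/ is a stop between vowels /i/ and /i/, so it spirantizes to the fricative [s]. /paipelapohitid/ → paifelafohisid.
Rule 2 (intervocalic h-deletion): /h/ occurs between vowels /o/ and /i/, so it deletes. /paifelafohisid/ → paifelafoisid.
Rule 3 (final devoicing): /d/ is a voiced obstruent in word-final position, so it devoices to [t]. /paifelafoisid/ → paifelafoisit.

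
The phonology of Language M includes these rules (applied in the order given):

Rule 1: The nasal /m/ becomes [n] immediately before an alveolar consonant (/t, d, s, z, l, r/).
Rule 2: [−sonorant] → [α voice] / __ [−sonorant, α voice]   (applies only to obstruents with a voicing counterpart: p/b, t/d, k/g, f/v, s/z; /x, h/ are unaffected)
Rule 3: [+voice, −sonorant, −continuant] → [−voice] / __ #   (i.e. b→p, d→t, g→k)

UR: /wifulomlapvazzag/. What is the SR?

Rule 1 (nasal place assimilation): /m/ precedes the alveolar consonant /l/, so it assimilates in place to [n]. /wifulomlapvazzag/ → wifulonlapvazzag.
Rule 2 (regressive voicing assimilation): /p/ precedes the voiced obstruent /v/, so it voices to [b] by assimilation. /wifulonlapvazzag/ → wifulonlabvazzag.
Rule 3 (final devoicing): /g/ is a voiced stop in word-final position, so it devoices to [k]. /wifulonlabvazzag/ → wifulonlabvazzak.

wifulonlabvazzak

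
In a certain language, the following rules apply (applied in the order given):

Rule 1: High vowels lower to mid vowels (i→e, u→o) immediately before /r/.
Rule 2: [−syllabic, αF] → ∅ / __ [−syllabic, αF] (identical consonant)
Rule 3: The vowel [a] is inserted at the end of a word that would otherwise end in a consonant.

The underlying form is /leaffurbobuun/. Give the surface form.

Rule 1 (pre-rhotic lowering): /u/ is a high vowel immediately before /r/, so it lowers to [o]. /leaffurbobuun/ → leafforbobuun.
Rule 2 (degemination): /ff/ is a geminate; the first /f/ deletes. /leafforbobuun/ → leaforbobuun.
Rule 3 (final a-epenthesis): the form ends in the consonant /n/, so [a] is inserted word-finally. /leaforbobuun/ → leaforbobuuna.

leaforbobuuna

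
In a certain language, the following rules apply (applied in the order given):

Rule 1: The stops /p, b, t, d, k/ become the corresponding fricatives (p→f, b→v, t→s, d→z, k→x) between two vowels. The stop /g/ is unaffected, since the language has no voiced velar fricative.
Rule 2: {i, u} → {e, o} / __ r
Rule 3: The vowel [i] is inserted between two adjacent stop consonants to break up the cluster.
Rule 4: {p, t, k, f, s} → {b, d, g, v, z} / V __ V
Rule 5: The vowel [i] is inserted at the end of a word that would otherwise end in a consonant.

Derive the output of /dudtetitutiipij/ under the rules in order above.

dudidezizuziiviji

Rule 1 (intervocalic spirantization): /t/ is a stop between vowels /e/ and /i/, so it spirantizes to the fricative [s]. /t/ is a stop between vowels /i/ and /u/, so it spirantizes to the fricative [s]. /t/ is a stop between vowels /u/ and /i/, so it spirantizes to the fricative [s]. /p/ is a stop between vowels /i/ and /i/, so it spirantizes to the fricative [f]. /dudtetitutiipij/ → dudtesisusiifij.
Rule 2 (pre-rhotic lowering): no segment meets the environment; /dudtesisusiifij/ is unchanged.
Rule 3 (stop-cluster i-epenthesis): /d/ and /t/ form a stop–stop cluster, so [i] is inserted between them. /dudtesisusiifij/ → duditesisusiifij.
Rule 4 (intervocalic voicing): /t/ is a voiceless obstruent between vowels /i/ and /e/, so it voices to [d]. /s/ is a voiceless obstruent between vowels /e/ and /i/, so it voices to [z]. /s/ is a voiceless obstruent between vowels /i/ and /u/, so it voices to [z]. /s/ is a voiceless obstruent between vowels /u/ and /i/, so it voices to [z]. /f/ is a voiceless obstruent between vowels /i/ and /i/, so it voices to [v]. /duditesisusiifij/ → dudidezizuziivij.
Rule 5 (final i-epenthesis): the form ends in the consonant /j/, so [i] is inserted word-finally. /dudidezizuziivij/ → dudidezizuziiviji.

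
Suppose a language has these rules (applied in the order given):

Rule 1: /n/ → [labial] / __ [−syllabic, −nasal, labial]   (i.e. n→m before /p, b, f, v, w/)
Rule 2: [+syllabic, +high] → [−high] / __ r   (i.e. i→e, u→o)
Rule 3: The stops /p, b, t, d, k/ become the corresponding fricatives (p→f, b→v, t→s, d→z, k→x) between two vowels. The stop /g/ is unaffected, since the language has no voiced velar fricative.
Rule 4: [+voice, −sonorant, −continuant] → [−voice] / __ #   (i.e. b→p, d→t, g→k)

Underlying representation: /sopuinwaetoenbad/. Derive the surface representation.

Rule 1 (nasal place assimilation): /n/ precedes the labial consonant /w/, so it assimilates in place to [m]. /n/ precedes the labial consonant /b/, so it assimilates in place to [m]. /sopuinwaetoenbad/ → sopuimwaetoembad.
Rule 2 (pre-rhotic lowering): no segment meets the environment; /sopuimwaetoembad/ is unchanged.
Rule 3 (intervocalic spirantization): /p/ is a stop between vowels /o/ and /u/, so it spirantizes to the fricative [f]. /t/ is a stop between vowels /e/ and /o/, so it spirantizes to the fricative [s]. /sopuimwaetoembad/ → sofuimwaesoembad.
Rule 4 (final devoicing): /d/ is a voiced stop in word-final position, so it devoices to [t]. /sofuimwaesoembad/ → sofuimwaesoembat.

sofuimwaesoembat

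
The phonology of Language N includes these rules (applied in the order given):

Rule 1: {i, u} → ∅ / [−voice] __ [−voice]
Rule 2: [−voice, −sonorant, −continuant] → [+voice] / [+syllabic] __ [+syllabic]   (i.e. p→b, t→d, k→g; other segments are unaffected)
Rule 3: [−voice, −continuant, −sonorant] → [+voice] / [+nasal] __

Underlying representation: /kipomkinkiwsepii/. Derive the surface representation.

kpomgingiwsebii

Rule 1 (high vowel syncope): /i/ is a high vowel flanked by voiceless consonants /k/ and /p/, so it deletes. /kipomkinkiwsepii/ → kpomkinkiwsepii.
Rule 2 (intervocalic voicing): /p/ is a voiceless stop between vowels /e/ and /i/, so it voices to [b]. /kpomkinkiwsepii/ → kpomkinkiwsebii.
Rule 3 (post-nasal voicing): /k/ is a voiceless stop immediately after the nasal /m/, so it voices to [g]. /k/ is a voiceless stop immediately after the nasal /n/, so it voices to [g]. /kpomkinkiwsebii/ → kpomgingiwsebii.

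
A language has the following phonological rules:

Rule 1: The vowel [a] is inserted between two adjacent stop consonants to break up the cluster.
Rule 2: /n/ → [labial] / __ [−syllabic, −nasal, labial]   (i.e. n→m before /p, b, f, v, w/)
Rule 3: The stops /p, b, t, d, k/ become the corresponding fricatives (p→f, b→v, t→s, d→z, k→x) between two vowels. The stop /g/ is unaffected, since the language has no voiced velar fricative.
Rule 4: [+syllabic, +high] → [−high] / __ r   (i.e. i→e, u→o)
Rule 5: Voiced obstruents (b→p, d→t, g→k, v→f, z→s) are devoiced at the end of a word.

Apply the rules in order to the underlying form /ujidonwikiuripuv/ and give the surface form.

ujizomwixiorifuf

Rule 1 (stop-cluster a-epenthesis): no segment meets the environment; /ujidonwikiuripuv/ is unchanged.
Rule 2 (nasal place assimilation): /n/ precedes the labial consonant /w/, so it assimilates in place to [m]. /ujidonwikiuripuv/ → ujidomwikiuripuv.
Rule 3 (intervocalic spirantization): /d/ is a stop between vowels /i/ and /o/, so it spirantizes to the fricative [z]. /k/ is a stop between vowels /i/ and /i/, so it spirantizes to the fricative [x]. /p/ is a stop between vowels /i/ and /u/, so it spirantizes to the fricative [f]. /ujidomwikiuripuv/ → ujizomwixiurifuv.
Rule 4 (pre-rhotic lowering): /u/ is a high vowel immediately before /r/, so it lowers to [o]. /ujizomwixiurifuv/ → ujizomwixiorifuv.
Rule 5 (final devoicing): /v/ is a voiced obstruent in word-final position, so it devoices to [f]. /ujizomwixiorifuv/ → ujizomwixiorifuf.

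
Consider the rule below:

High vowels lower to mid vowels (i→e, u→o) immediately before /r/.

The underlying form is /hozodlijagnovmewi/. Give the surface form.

hozodlijagnovmewi

No segment of /hozodlijagnovmewi/ meets the structural description of the rule, so the form surfaces unchanged.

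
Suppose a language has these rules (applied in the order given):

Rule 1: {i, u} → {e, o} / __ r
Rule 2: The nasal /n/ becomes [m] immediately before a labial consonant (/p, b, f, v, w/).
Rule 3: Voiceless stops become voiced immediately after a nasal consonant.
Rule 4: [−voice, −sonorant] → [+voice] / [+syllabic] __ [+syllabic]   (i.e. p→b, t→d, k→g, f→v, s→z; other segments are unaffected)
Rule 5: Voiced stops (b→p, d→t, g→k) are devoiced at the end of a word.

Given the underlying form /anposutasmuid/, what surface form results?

ambozudasmuit

Rule 1 (pre-rhotic lowering): no segment meets the environment; /anposutasmuid/ is unchanged.
Rule 2 (nasal place assimilation): /n/ precedes the labial consonant /p/, so it assimilates in place to [m]. /anposutasmuid/ → amposutasmuid.
Rule 3 (post-nasal voicing): /p/ is a voiceless stop immediately after the nasal /m/, so it voices to [b]. /amposutasmuid/ → ambosutasmuid.
Rule 4 (intervocalic voicing): /s/ is a voiceless obstruent between vowels /o/ and /u/, so it voices to [z]. /t/ is a voiceless obstruent between vowels /u/ and /a/, so it voices to [d]. /ambosutasmuid/ → ambozudasmuid.
Rule 5 (final devoicing): /d/ is a voiced stop in word-final position, so it devoices to [t]. /ambozudasmuid/ → ambozudasmuit.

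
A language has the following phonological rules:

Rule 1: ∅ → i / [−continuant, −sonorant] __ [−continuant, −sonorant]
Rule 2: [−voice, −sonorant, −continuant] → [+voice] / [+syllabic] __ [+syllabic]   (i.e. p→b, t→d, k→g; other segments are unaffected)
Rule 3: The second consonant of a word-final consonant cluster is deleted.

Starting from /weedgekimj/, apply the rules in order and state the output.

Rule 1 (stop-cluster i-epenthesis): /d/ and /g/ form a stop–stop cluster, so [i] is inserted between them. /weedgekimj/ → weedigekimj.
Rule 2 (intervocalic voicing): /k/ is a voiceless stop between vowels /e/ and /i/, so it voices to [g]. /weedigekimj/ → weedigegimj.
Rule 3 (final cluster simplification): /j/ is the second consonant of a word-final cluster /mj/, so it deletes. /weedigegimj/ → weedigegim.

weedigegim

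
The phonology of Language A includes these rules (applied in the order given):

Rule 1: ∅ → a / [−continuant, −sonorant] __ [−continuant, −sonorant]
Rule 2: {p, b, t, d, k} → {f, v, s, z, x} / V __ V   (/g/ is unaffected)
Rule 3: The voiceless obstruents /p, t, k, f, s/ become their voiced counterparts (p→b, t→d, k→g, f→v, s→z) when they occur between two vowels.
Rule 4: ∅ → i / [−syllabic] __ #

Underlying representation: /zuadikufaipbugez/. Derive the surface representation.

zuazixuvaivavugezi

Rule 1 (stop-cluster a-epenthesis): /p/ and /b/ form a stop–stop cluster, so [a] is inserted between them. /zuadikufaipbugez/ → zuadikufaipabugez.
Rule 2 (intervocalic spirantization): /d/ is a stop between vowels /a/ and /i/, so it spirantizes to the fricative [z]. /k/ is a stop between vowels /i/ and /u/, so it spirantizes to the fricative [x]. /p/ is a stop between vowels /i/ and /a/, so it spirantizes to the fricative [f]. /b/ is a stop between vowels /a/ and /u/, so it spirantizes to the fricative [v]. /zuadikufaipabugez/ → zuazixufaifavugez.
Rule 3 (intervocalic voicing): /f/ is a voiceless obstruent between vowels /u/ and /a/, so it voices to [v]. /f/ is a voiceless obstruent between vowels /i/ and /a/, so it voices to [v]. /zuazixufaifavugez/ → zuazixuvaivavugez.
Rule 4 (final i-epenthesis): the form ends in the consonant /z/, so [i] is inserted word-finally. /zuazixuvaivavugez/ → zuazixuvaivavugezi.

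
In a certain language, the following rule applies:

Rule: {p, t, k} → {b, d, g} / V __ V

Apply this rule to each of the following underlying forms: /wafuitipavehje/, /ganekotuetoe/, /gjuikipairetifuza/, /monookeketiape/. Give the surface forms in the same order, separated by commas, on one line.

/wafuitipavehje/: /t/ is a voiceless stop between vowels /i/ and /i/, so it voices to [d]. /p/ is a voiceless stop between vowels /i/ and /a/, so it voices to [b]. → [wafuidibavehje].
/ganekotuetoe/: /k/ is a voiceless stop between vowels /e/ and /o/, so it voices to [g]. /t/ is a voiceless stop between vowels /o/ and /u/, so it voices to [d]. /t/ is a voiceless stop between vowels /e/ and /o/, so it voices to [d]. → [ganegoduedoe].
/gjuikipairetifuza/: /k/ is a voiceless stop between vowels /i/ and /i/, so it voices to [g]. /p/ is a voiceless stop between vowels /i/ and /a/, so it voices to [b]. /t/ is a voiceless stop between vowels /e/ and /i/, so it voices to [d]. → [gjuigibairedifuza].
/monookeketiape/: /k/ is a voiceless stop between vowels /o/ and /e/, so it voices to [g]. /k/ is a voiceless stop between vowels /e/ and /e/, so it voices to [g]. /t/ is a voiceless stop between vowels /e/ and /i/, so it voices to [d]. /p/ is a voiceless stop between vowels /a/ and /e/, so it voices to [b]. → [monoogegediabe].

wafuidibavehje, ganegoduedoe, gjuigibairedifuza, monoogegediabe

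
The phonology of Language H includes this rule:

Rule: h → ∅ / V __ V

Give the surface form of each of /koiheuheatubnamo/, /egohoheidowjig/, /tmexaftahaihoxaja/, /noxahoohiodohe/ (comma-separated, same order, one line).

koieueatubnamo, egooeidowjig, tmexaftaaioxaja, noxaooiodoe

/koiheuheatubnamo/: /h/ occurs between vowels /i/ and /e/, so it deletes. /h/ occurs between vowels /u/ and /e/, so it deletes. → [koieueatubnamo].
/egohoheidowjig/: /h/ occurs between vowels /o/ and /o/, so it deletes. /h/ occurs between vowels /o/ and /e/, so it deletes. → [egooeidowjig].
/tmexaftahaihoxaja/: /h/ occurs between vowels /a/ and /a/, so it deletes. /h/ occurs between vowels /i/ and /o/, so it deletes. → [tmexaftaaioxaja].
/noxahoohiodohe/: /h/ occurs between vowels /a/ and /o/, so it deletes. /h/ occurs between vowels /o/ and /i/, so it deletes. /h/ occurs between vowels /o/ and /e/, so it deletes. → [noxaooiodoe].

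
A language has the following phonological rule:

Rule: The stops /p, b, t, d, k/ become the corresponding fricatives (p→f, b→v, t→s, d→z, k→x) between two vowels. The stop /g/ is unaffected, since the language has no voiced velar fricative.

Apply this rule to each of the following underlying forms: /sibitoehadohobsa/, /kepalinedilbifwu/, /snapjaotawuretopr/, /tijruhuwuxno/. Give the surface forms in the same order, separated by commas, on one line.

/sibitoehadohobsa/: /b/ is a stop between vowels /i/ and /i/, so it spirantizes to the fricative [v]. /t/ is a stop between vowels /i/ and /o/, so it spirantizes to the fricative [s]. /d/ is a stop between vowels /a/ and /o/, so it spirantizes to the fricative [z]. → [sivisoehazohobsa].
/kepalinedilbifwu/: /p/ is a stop between vowels /e/ and /a/, so it spirantizes to the fricative [f]. /d/ is a stop between vowels /e/ and /i/, so it spirantizes to the fricative [z]. → [kefalinezilbifwu].
/snapjaotawuretopr/: /t/ is a stop between vowels /o/ and /a/, so it spirantizes to the fricative [s]. /t/ is a stop between vowels /e/ and /o/, so it spirantizes to the fricative [s]. → [snapjaosawuresopr].
/tijruhuwuxno/: the rule's environment is not met; surfaces unchanged as [tijruhuwuxno].

sivisoehazohobsa, kefalinezilbifwu, snapjaosawuresopr, tijruhuwuxno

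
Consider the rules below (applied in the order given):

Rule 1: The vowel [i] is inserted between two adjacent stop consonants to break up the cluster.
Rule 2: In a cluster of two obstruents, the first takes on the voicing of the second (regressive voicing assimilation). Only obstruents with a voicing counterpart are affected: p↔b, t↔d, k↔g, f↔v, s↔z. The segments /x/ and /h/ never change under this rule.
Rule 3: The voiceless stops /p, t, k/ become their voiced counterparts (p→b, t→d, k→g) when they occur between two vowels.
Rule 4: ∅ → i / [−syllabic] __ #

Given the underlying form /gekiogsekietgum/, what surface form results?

gegioksegiedigumi

Rule 1 (stop-cluster i-epenthesis): /t/ and /g/ form a stop–stop cluster, so [i] is inserted between them. /gekiogsekietgum/ → gekiogsekietigum.
Rule 2 (regressive voicing assimilation): /g/ precedes the voiceless obstruent /s/, so it devoices to [k] by assimilation. /gekiogsekietigum/ → gekioksekietigum.
Rule 3 (intervocalic voicing): /k/ is a voiceless stop between vowels /e/ and /i/, so it voices to [g]. /k/ is a voiceless stop between vowels /e/ and /i/, so it voices to [g]. /t/ is a voiceless stop between vowels /e/ and /i/, so it voices to [d]. /gekioksekietigum/ → gegioksegiedigum.
Rule 4 (final i-epenthesis): the form ends in the consonant /m/, so [i] is inserted word-finally. /gegioksegiedigum/ → gegioksegiedigumi.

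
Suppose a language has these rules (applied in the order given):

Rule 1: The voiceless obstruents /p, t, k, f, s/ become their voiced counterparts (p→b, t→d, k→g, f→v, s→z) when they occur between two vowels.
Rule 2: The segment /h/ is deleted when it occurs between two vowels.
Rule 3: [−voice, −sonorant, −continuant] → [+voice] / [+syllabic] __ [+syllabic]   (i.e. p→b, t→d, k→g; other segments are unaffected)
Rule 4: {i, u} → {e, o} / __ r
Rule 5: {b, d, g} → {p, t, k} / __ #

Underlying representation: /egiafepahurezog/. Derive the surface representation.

Rule 1 (intervocalic voicing): /f/ is a voiceless obstruent between vowels /a/ and /e/, so it voices to [v]. /p/ is a voiceless obstruent between vowels /e/ and /a/, so it voices to [b]. /egiafepahurezog/ → egiavebahurezog.
Rule 2 (intervocalic h-deletion): /h/ occurs between vowels /a/ and /u/, so it deletes. /egiavebahurezog/ → egiavebaurezog.
Rule 3 (intervocalic voicing): no segment meets the environment; /egiavebaurezog/ is unchanged.
Rule 4 (pre-rhotic lowering): /u/ is a high vowel immediately before /r/, so it lowers to [o]. /egiavebaurezog/ → egiavebaorezog.
Rule 5 (final devoicing): /g/ is a voiced stop in word-final position, so it devoices to [k]. /egiavebaorezog/ → egiavebaorezok.

egiavebaorezok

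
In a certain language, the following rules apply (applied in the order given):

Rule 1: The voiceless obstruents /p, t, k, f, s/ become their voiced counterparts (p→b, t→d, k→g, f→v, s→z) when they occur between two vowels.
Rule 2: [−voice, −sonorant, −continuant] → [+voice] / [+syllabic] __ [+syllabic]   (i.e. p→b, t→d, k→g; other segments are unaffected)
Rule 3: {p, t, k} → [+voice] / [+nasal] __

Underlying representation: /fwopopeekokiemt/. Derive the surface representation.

Rule 1 (intervocalic voicing): /p/ is a voiceless obstruent between vowels /o/ and /o/, so it voices to [b]. /p/ is a voiceless obstruent between vowels /o/ and /e/, so it voices to [b]. /k/ is a voiceless obstruent between vowels /e/ and /o/, so it voices to [g]. /k/ is a voiceless obstruent between vowels /o/ and /i/, so it voices to [g]. /fwopopeekokiemt/ → fwobobeegogiemt.
Rule 2 (intervocalic voicing): no segment meets the environment; /fwobobeegogiemt/ is unchanged.
Rule 3 (post-nasal voicing): /t/ is a voiceless stop immediately after the nasal /m/, so it voices to [d]. /fwobobeegogiemt/ → fwobobeegogiemd.

fwobobeegogiemd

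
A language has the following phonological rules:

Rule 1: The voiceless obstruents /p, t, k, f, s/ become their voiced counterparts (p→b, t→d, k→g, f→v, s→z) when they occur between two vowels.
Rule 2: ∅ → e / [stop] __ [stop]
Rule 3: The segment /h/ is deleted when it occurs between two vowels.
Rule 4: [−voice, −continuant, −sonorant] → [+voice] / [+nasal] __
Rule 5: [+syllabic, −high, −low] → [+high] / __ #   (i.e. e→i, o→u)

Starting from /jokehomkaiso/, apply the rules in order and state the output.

Rule 1 (intervocalic voicing): /k/ is a voiceless obstruent between vowels /o/ and /e/, so it voices to [g]. /s/ is a voiceless obstruent between vowels /i/ and /o/, so it voices to [z]. /jokehomkaiso/ → jogehomkaizo.
Rule 2 (stop-cluster e-epenthesis): no segment meets the environment; /jogehomkaizo/ is unchanged.
Rule 3 (intervocalic h-deletion): /h/ occurs between vowels /e/ and /o/, so it deletes. /jogehomkaizo/ → jogeomkaizo.
Rule 4 (post-nasal voicing): /k/ is a voiceless stop immediately after the nasal /m/, so it voices to [g]. /jogeomkaizo/ → jogeomgaizo.
Rule 5 (final vowel raising): /o/ is a mid vowel in word-final position, so it raises to [u]. /jogeomgaizo/ → jogeomgaizu.

jogeomgaizu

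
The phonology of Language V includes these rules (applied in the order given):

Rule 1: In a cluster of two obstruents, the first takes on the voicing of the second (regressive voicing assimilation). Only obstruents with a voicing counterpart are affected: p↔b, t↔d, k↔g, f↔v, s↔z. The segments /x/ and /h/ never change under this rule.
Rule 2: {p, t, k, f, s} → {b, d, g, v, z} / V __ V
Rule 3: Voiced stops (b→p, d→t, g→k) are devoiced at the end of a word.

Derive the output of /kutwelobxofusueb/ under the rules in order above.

kutwelopxovuzuep

Rule 1 (regressive voicing assimilation): /b/ precedes the voiceless obstruent /x/, so it devoices to [p] by assimilation. /kutwelobxofusueb/ → kutwelopxofusueb.
Rule 2 (intervocalic voicing): /f/ is a voiceless obstruent between vowels /o/ and /u/, so it voices to [v]. /s/ is a voiceless obstruent between vowels /u/ and /u/, so it voices to [z]. /kutwelopxofusueb/ → kutwelopxovuzueb.
Rule 3 (final devoicing): /b/ is a voiced stop in word-final position, so it devoices to [p]. /kutwelopxovuzueb/ → kutwelopxovuzuep.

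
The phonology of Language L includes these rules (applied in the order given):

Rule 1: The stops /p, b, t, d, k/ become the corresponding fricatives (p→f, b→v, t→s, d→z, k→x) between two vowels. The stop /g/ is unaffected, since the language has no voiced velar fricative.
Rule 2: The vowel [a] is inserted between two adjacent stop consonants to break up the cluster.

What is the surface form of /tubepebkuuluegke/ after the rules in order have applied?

Rule 1 (intervocalic spirantization): /b/ is a stop between vowels /u/ and /e/, so it spirantizes to the fricative [v]. /p/ is a stop between vowels /e/ and /e/, so it spirantizes to the fricative [f]. /tubepebkuuluegke/ → tuvefebkuuluegke.
Rule 2 (stop-cluster a-epenthesis): /b/ and /k/ form a stop–stop cluster, so [a] is inserted between them. /g/ and /k/ form a stop–stop cluster, so [a] is inserted between them. /tuvefebkuuluegke/ → tuvefebakuuluegake.

tuvefebakuuluegake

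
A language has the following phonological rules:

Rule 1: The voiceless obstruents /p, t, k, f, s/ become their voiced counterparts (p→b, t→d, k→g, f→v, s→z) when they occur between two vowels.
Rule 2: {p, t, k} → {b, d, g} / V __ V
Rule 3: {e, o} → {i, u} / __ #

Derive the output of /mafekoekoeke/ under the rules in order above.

Rule 1 (intervocalic voicing): /f/ is a voiceless obstruent between vowels /a/ and /e/, so it voices to [v]. /k/ is a voiceless obstruent between vowels /e/ and /o/, so it voices to [g]. /k/ is a voiceless obstruent between vowels /e/ and /o/, so it voices to [g]. /k/ is a voiceless obstruent between vowels /e/ and /e/, so it voices to [g]. /mafekoekoeke/ → mavegoegoege.
Rule 2 (intervocalic voicing): no segment meets the environment; /mavegoegoege/ is unchanged.
Rule 3 (final vowel raising): /e/ is a mid vowel in word-final position, so it raises to [i]. /mavegoegoege/ → mavegoegoegi.

mavegoegoegi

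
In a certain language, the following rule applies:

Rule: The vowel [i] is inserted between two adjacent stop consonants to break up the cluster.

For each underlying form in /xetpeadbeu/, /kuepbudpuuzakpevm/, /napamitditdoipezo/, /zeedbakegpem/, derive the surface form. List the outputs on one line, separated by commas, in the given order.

xetipeadibeu, kuepibudipuuzakipevm, napamitiditidoipezo, zeedibakegipem

/xetpeadbeu/: /t/ and /p/ form a stop–stop cluster, so [i] is inserted between them. /d/ and /b/ form a stop–stop cluster, so [i] is inserted between them. → [xetipeadibeu].
/kuepbudpuuzakpevm/: /p/ and /b/ form a stop–stop cluster, so [i] is inserted between them. /d/ and /p/ form a stop–stop cluster, so [i] is inserted between them. /k/ and /p/ form a stop–stop cluster, so [i] is inserted between them. → [kuepibudipuuzakipevm].
/napamitditdoipezo/: /t/ and /d/ form a stop–stop cluster, so [i] is inserted between them. /t/ and /d/ form a stop–stop cluster, so [i] is inserted between them. → [napamitiditidoipezo].
/zeedbakegpem/: /d/ and /b/ form a stop–stop cluster, so [i] is inserted between them. /g/ and /p/ form a stop–stop cluster, so [i] is inserted between them. → [zeedibakegipem].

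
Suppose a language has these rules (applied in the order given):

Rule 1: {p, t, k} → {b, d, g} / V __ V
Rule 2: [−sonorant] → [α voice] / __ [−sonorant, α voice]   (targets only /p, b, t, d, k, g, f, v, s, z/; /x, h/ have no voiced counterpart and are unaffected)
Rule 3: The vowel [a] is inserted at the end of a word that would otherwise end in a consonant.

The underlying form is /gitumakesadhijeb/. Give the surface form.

Rule 1 (intervocalic voicing): /t/ is a voiceless stop between vowels /i/ and /u/, so it voices to [d]. /k/ is a voiceless stop between vowels /a/ and /e/, so it voices to [g]. /gitumakesadhijeb/ → gidumagesadhijeb.
Rule 2 (regressive voicing assimilation): /d/ precedes the voiceless obstruent /h/, so it devoices to [t] by assimilation. /gidumagesadhijeb/ → gidumagesathijeb.
Rule 3 (final a-epenthesis): the form ends in the consonant /b/, so [a] is inserted word-finally. /gidumagesathijeb/ → gidumagesathijeba.

gidumagesathijeba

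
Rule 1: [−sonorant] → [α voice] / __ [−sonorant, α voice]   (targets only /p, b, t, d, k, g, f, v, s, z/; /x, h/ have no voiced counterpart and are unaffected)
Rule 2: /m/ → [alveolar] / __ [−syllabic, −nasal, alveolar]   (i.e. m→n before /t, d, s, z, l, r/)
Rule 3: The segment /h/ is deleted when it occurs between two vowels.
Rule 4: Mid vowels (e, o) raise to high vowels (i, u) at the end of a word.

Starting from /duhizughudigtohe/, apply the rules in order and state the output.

Rule 1 (regressive voicing assimilation): /g/ precedes the voiceless obstruent /h/, so it devoices to [k] by assimilation. /g/ precedes the voiceless obstruent /t/, so it devoices to [k] by assimilation. /duhizughudigtohe/ → duhizukhudiktohe.
Rule 2 (nasal place assimilation): no segment meets the environment; /duhizukhudiktohe/ is unchanged.
Rule 3 (intervocalic h-deletion): /h/ occurs between vowels /u/ and /i/, so it deletes. /h/ occurs between vowels /o/ and /e/, so it deletes. /duhizukhudiktohe/ → duizukhudiktoe.
Rule 4 (final vowel raising): /e/ is a mid vowel in word-final position, so it raises to [i]. /duizukhudiktoe/ → duizukhudiktoi.

duizukhudiktoi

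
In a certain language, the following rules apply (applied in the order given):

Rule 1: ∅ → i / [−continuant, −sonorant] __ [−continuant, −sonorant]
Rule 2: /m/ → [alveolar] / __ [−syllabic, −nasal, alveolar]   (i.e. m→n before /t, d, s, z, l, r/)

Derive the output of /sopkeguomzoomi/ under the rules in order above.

Rule 1 (stop-cluster i-epenthesis): /p/ and /k/ form a stop–stop cluster, so [i] is inserted between them. /sopkeguomzoomi/ → sopikeguomzoomi.
Rule 2 (nasal place assimilation): /m/ precedes the alveolar consonant /z/, so it assimilates in place to [n]. /sopikeguomzoomi/ → sopikeguonzoomi.

sopikeguonzoomi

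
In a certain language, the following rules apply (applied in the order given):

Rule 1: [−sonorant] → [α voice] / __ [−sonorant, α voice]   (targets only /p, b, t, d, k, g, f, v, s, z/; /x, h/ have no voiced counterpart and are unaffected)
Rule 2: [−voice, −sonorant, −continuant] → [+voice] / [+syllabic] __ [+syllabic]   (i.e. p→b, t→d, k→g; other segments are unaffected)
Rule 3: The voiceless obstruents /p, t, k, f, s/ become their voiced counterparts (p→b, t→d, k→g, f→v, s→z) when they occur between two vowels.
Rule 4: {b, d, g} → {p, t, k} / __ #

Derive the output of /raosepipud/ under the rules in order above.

raozebibut

Rule 1 (regressive voicing assimilation): no segment meets the environment; /raosepipud/ is unchanged.
Rule 2 (intervocalic voicing): /p/ is a voiceless stop between vowels /e/ and /i/, so it voices to [b]. /p/ is a voiceless stop between vowels /i/ and /u/, so it voices to [b]. /raosepipud/ → raosebibud.
Rule 3 (intervocalic voicing): /s/ is a voiceless obstruent between vowels /o/ and /e/, so it voices to [z]. /raosebibud/ → raozebibud.
Rule 4 (final devoicing): /d/ is a voiced stop in word-final position, so it devoices to [t]. /raozebibud/ → raozebibut.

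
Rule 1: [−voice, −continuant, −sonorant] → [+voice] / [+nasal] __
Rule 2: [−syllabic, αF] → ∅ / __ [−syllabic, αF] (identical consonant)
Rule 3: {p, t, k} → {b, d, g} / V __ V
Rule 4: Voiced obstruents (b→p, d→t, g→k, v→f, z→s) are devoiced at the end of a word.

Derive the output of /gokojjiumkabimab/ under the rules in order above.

gogojiumgabimap

Rule 1 (post-nasal voicing): /k/ is a voiceless stop immediately after the nasal /m/, so it voices to [g]. /gokojjiumkabimab/ → gokojjiumgabimab.
Rule 2 (degemination): /jj/ is a geminate; the first /j/ deletes. /gokojjiumgabimab/ → gokojiumgabimab.
Rule 3 (intervocalic voicing): /k/ is a voiceless stop between vowels /o/ and /o/, so it voices to [g]. /gokojiumgabimab/ → gogojiumgabimab.
Rule 4 (final devoicing): /b/ is a voiced obstruent in word-final position, so it devoices to [p]. /gogojiumgabimab/ → gogojiumgabimap.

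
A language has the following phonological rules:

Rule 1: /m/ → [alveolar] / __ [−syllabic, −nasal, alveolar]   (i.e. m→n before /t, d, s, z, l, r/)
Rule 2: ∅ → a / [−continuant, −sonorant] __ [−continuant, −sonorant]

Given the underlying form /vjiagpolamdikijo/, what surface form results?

Rule 1 (nasal place assimilation): /m/ precedes the alveolar consonant /d/, so it assimilates in place to [n]. /vjiagpolamdikijo/ → vjiagpolandikijo.
Rule 2 (stop-cluster a-epenthesis): /g/ and /p/ form a stop–stop cluster, so [a] is inserted between them. /vjiagpolandikijo/ → vjiagapolandikijo.

vjiagapolandikijo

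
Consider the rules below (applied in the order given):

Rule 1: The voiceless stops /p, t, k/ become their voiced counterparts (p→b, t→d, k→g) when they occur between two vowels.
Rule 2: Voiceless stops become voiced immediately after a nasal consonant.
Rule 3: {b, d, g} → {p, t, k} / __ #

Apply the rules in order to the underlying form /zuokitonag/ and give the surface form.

Rule 1 (intervocalic voicing): /k/ is a voiceless stop between vowels /o/ and /i/, so it voices to [g]. /t/ is a voiceless stop between vowels /i/ and /o/, so it voices to [d]. /zuokitonag/ → zuogidonag.
Rule 2 (post-nasal voicing): no segment meets the environment; /zuogidonag/ is unchanged.
Rule 3 (final devoicing): /g/ is a voiced stop in word-final position, so it devoices to [k]. /zuogidonag/ → zuogidonak.

zuogidonak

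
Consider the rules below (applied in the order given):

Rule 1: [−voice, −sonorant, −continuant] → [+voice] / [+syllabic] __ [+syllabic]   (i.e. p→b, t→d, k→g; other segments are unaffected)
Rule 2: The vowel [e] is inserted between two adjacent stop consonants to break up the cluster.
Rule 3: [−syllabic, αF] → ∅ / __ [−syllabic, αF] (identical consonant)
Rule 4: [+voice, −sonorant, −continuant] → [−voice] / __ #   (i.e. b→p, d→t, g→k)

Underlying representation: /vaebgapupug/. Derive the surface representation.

Rule 1 (intervocalic voicing): /p/ is a voiceless stop between vowels /a/ and /u/, so it voices to [b]. /p/ is a voiceless stop between vowels /u/ and /u/, so it voices to [b]. /vaebgapupug/ → vaebgabubug.
Rule 2 (stop-cluster e-epenthesis): /b/ and /g/ form a stop–stop cluster, so [e] is inserted between them. /vaebgabubug/ → vaebegabubug.
Rule 3 (degemination): no segment meets the environment; /vaebegabubug/ is unchanged.
Rule 4 (final devoicing): /g/ is a voiced stop in word-final position, so it devoices to [k]. /vaebegabubug/ → vaebegabubuk.

vaebegabubuk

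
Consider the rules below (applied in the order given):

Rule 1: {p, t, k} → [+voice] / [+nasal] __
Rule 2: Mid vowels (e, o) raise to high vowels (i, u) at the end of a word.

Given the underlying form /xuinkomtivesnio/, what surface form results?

xuingomdivesniu

Rule 1 (post-nasal voicing): /k/ is a voiceless stop immediately after the nasal /n/, so it voices to [g]. /t/ is a voiceless stop immediately after the nasal /m/, so it voices to [d]. /xuinkomtivesnio/ → xuingomdivesnio.
Rule 2 (final vowel raising): /o/ is a mid vowel in word-final position, so it raises to [u]. /xuingomdivesnio/ → xuingomdivesniu.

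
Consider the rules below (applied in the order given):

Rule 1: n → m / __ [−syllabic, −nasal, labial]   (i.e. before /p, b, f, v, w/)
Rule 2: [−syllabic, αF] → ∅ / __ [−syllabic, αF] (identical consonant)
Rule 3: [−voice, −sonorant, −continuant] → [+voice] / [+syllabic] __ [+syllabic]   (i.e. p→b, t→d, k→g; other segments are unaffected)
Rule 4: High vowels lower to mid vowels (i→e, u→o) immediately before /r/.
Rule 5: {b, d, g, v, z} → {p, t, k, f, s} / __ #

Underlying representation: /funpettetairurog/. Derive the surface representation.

Rule 1 (nasal place assimilation): /n/ precedes the labial consonant /p/, so it assimilates in place to [m]. /funpettetairurog/ → fumpettetairurog.
Rule 2 (degemination): /tt/ is a geminate; the first /t/ deletes. /fumpettetairurog/ → fumpetetairurog.
Rule 3 (intervocalic voicing): /t/ is a voiceless stop between vowels /e/ and /e/, so it voices to [d]. /t/ is a voiceless stop between vowels /e/ and /a/, so it voices to [d]. /fumpetetairurog/ → fumpededairurog.
Rule 4 (pre-rhotic lowering): /i/ is a high vowel immediately before /r/, so it lowers to [e]. /u/ is a high vowel immediately before /r/, so it lowers to [o]. /fumpededairurog/ → fumpededaerorog.
Rule 5 (final devoicing): /g/ is a voiced obstruent in word-final position, so it devoices to [k]. /fumpededaerorog/ → fumpededaerorok.

fumpededaerorok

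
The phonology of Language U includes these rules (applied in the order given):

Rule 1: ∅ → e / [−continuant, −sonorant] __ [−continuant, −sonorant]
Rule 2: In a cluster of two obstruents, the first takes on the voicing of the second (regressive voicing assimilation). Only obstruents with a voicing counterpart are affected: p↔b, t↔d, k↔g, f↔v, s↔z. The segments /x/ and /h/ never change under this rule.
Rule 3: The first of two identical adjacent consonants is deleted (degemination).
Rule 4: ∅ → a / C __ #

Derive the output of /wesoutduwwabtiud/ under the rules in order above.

wesouteduwabetiuda

Rule 1 (stop-cluster e-epenthesis): /t/ and /d/ form a stop–stop cluster, so [e] is inserted between them. /b/ and /t/ form a stop–stop cluster, so [e] is inserted between them. /wesoutduwwabtiud/ → wesouteduwwabetiud.
Rule 2 (regressive voicing assimilation): no segment meets the environment; /wesouteduwwabetiud/ is unchanged.
Rule 3 (degemination): /ww/ is a geminate; the first /w/ deletes. /wesouteduwwabetiud/ → wesouteduwabetiud.
Rule 4 (final a-epenthesis): the form ends in the consonant /d/, so [a] is inserted word-finally. /wesouteduwabetiud/ → wesouteduwabetiuda.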